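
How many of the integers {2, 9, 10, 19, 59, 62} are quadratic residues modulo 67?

(2/67) = -1 → non-residue.
(9/67) = +1 → QR.
(10/67) = +1 → QR.
(19/67) = +1 → QR.
(59/67) = +1 → QR.
(62/67) = +1 → QR.
Total quadratic residues among the 6: 5.

5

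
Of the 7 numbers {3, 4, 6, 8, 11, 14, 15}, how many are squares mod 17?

(3/17) = -1 → non-residue.
(4/17) = +1 → QR.
(6/17) = -1 → non-residue.
(8/17) = +1 → QR.
(11/17) = -1 → non-residue.
(14/17) = -1 → non-residue.
(15/17) = +1 → QR.
Total quadratic residues among the 7: 3.

3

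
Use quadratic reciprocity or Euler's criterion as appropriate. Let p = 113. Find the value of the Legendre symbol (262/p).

First reduce: 262 ≡ 36 (mod 113).
Pull out 2^2: since 113 ≡ 1 (mod 8), (2/113) = +1, so (2/113)^2 = +1.
Reciprocity: 9 ≡ 1 and 113 ≡ 1 (mod 4), so (9/113) = +(113/9).
Reduce top mod 9: now compute (5/9).
Reciprocity: 5 ≡ 1 and 9 ≡ 1 (mod 4), so (5/9) = +(9/5).
Reduce top mod 5: now compute (4/5).
Pull out 2^2: since 5 ≡ 5 (mod 8), (2/5) = -1, so (2/5)^2 = +1.
Reached (1/5) = 1. Collecting the sign flips along the way, the symbol is +1.

1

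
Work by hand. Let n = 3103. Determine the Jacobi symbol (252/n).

-1

Pull out 2^2: since 3103 ≡ 7 (mod 8), (2/3103) = +1, so (2/3103)^2 = +1.
Reciprocity: 63 ≡ 3 and 3103 ≡ 3 (mod 4), so (63/3103) = −(3103/63).
Reduce top mod 63: now compute (16/63).
Pull out 2^4: since 63 ≡ 7 (mod 8), (2/63) = +1, so (2/63)^4 = +1.
Reached (1/63) = 1. Collecting the sign flips along the way, the symbol is -1.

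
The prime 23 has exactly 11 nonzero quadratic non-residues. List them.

Square k = 1,…,11 (k and 23−k give the same square):
1²=1, 2²=4, 3²=9, 4²=16, 5²≡2, 6²≡13, 7²≡3, 8²≡18, 9²≡12, 10²≡8, 11²≡6 (mod 23).
The residues are {1, 2, 3, 4, 6, 8, 9, 12, 13, 16, 18}; the non-residues are the remaining 11 nonzero classes.

5 7 10 11 14 15 17 19 20 21 22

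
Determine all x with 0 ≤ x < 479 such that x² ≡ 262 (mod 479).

Since 479 ≡ 3 (mod 4), a square root of 262 is 262^((479+1)/4) = 262^120 mod 479.
Repeated squaring: 262^2≡147, 262^4≡54, 262^8≡42, 262^16≡327, 262^32≡112, 262^64≡90 (mod 479).
262^120 = 262^(64+32+16+8) ≡ 56 (mod 479).
Check: 56² = 3136 ≡ 262 (mod 479). The two roots are 56 and 423.

56, 423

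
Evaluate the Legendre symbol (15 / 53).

Euler's criterion: (15/53) ≡ 15^26 (mod 53).
15^2 ≡ 13 (mod 53)
15^4 ≡ 10 (mod 53)
15^8 ≡ 47 (mod 53)
15^16 ≡ 36 (mod 53)
15^26 = 15^(16+8+2) ≡ 1 (mod 53).
Result is 1, so (15/53) = 1.

1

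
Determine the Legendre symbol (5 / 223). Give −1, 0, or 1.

Euler's criterion: (5/223) ≡ 5^111 (mod 223).
5^2 ≡ 25 (mod 223)
5^4 ≡ 179 (mod 223)
5^8 ≡ 152 (mod 223)
5^16 ≡ 135 (mod 223)
5^32 ≡ 162 (mod 223)
5^64 ≡ 153 (mod 223)
5^111 = 5^(64+32+8+4+2+1) ≡ 222 (mod 223).
Result is 222 ≡ −1, so (5/223) = −1.

-1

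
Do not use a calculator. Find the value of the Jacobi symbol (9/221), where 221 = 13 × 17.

1

Reciprocity: 9 ≡ 1 and 221 ≡ 1 (mod 4), so (9/221) = +(221/9).
Reduce top mod 9: now compute (5/9).
Reciprocity: 5 ≡ 1 and 9 ≡ 1 (mod 4), so (5/9) = +(9/5).
Reduce top mod 5: now compute (4/5).
Pull out 2^2: since 5 ≡ 5 (mod 8), (2/5) = -1, so (2/5)^2 = +1.
Reached (1/5) = 1. Collecting the sign flips along the way, the symbol is +1.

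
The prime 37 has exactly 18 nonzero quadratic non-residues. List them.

Square k = 1,…,18 (k and 37−k give the same square):
1²=1, 2²=4, 3²=9, 4²=16, 5²=25, 6²=36, 7²≡12, 8²≡27, 9²≡7, 10²≡26, 11²≡10, 12²≡33, 13²≡21, 14²≡11, 15²≡3, 16²≡34, 17²≡30, 18²≡28 (mod 37).
The residues are {1, 3, 4, 7, 9, 10, 11, 12, 16, 21, 25, 26, 27, 28, 30, 33, 34, 36}; the non-residues are the remaining 18 nonzero classes.

2, 5, 6, 8, 13, 14, 15, 17, 18, 19, 20, 22, 23, 24, 29, 31, 32, 35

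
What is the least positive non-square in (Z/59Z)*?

(2/59) = −1, so 2 is the smallest positive non-residue mod 59.

2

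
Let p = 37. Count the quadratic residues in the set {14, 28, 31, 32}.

(14/37) = -1 → non-residue.
(28/37) = +1 → QR.
(31/37) = -1 → non-residue.
(32/37) = -1 → non-residue.
Total quadratic residues among the 4: 1.

1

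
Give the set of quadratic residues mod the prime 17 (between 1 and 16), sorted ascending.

1,2,4,8,9,13,15,16

Square k = 1,…,8 (k and 17−k give the same square):
1²=1, 2²=4, 3²=9, 4²=16, 5²≡8, 6²≡2, 7²≡15, 8²≡13 (mod 17).
So the quadratic residues mod 17 are {1, 2, 4, 8, 9, 13, 15, 16}.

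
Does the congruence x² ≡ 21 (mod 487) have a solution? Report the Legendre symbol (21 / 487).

Reciprocity: 21 ≡ 1 and 487 ≡ 3 (mod 4), so (21/487) = +(487/21).
Reduce top mod 21: now compute (4/21).
Pull out 2^2: since 21 ≡ 5 (mod 8), (2/21) = -1, so (2/21)^2 = +1.
Reached (1/21) = 1. Collecting the sign flips along the way, the symbol is +1.

1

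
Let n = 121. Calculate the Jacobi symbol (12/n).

Pull out 2^2: since 121 ≡ 1 (mod 8), (2/121) = +1, so (2/121)^2 = +1.
Reciprocity: 3 ≡ 3 and 121 ≡ 1 (mod 4), so (3/121) = +(121/3).
Reduce top mod 3: now compute (1/3).
Reached (1/3) = 1. Collecting the sign flips along the way, the symbol is +1.

1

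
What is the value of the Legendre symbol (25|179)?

1

Reciprocity: 25 ≡ 1 and 179 ≡ 3 (mod 4), so (25/179) = +(179/25).
Reduce top mod 25: now compute (4/25).
Pull out 2^2: since 25 ≡ 1 (mod 8), (2/25) = +1, so (2/25)^2 = +1.
Reached (1/25) = 1. Collecting the sign flips along the way, the symbol is +1.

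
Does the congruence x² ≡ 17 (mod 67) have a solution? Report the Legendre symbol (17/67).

Euler's criterion: (17/67) ≡ 17^33 (mod 67).
17^2 ≡ 21 (mod 67)
17^4 ≡ 39 (mod 67)
17^8 ≡ 47 (mod 67)
17^16 ≡ 65 (mod 67)
17^32 ≡ 4 (mod 67)
17^33 = 17^(32+1) ≡ 1 (mod 67).
Result is 1, so (17/67) = 1.

1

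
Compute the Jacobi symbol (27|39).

Reciprocity: 27 ≡ 3 and 39 ≡ 3 (mod 4), so (27/39) = −(39/27).
Reduce top mod 27: now compute (12/27).
Pull out 2^2: since 27 ≡ 3 (mod 8), (2/27) = -1, so (2/27)^2 = +1.
Reciprocity: 3 ≡ 3 and 27 ≡ 3 (mod 4), so (3/27) = −(27/3).
Reduce top mod 3: now compute (0/3).
Top reduces to 0: gcd > 1, so the symbol is 0.

0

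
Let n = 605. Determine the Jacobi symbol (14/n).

Pull out 2: since 605 ≡ 5 (mod 8), (2/605) = -1.
Reciprocity: 7 ≡ 3 and 605 ≡ 1 (mod 4), so (7/605) = +(605/7).
Reduce top mod 7: now compute (3/7).
Reciprocity: 3 ≡ 3 and 7 ≡ 3 (mod 4), so (3/7) = −(7/3).
Reduce top mod 3: now compute (1/3).
Reached (1/3) = 1. Collecting the sign flips along the way, the symbol is +1.

1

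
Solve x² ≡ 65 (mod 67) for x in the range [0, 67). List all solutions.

Since 67 ≡ 3 (mod 4), a square root of 65 is 65^((67+1)/4) = 65^17 mod 67.
Repeated squaring: 65^2≡4, 65^4≡16, 65^8≡55, 65^16≡10 (mod 67).
65^17 = 65^(16+1) ≡ 47 (mod 67).
Check: 47² = 2209 ≡ 65 (mod 67). The two roots are 20 and 47.

20, 47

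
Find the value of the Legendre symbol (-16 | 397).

1

First reduce: -16 ≡ 381 (mod 397).
Reciprocity: 381 ≡ 1 and 397 ≡ 1 (mod 4), so (381/397) = +(397/381).
Reduce top mod 381: now compute (16/381).
Pull out 2^4: since 381 ≡ 5 (mod 8), (2/381) = -1, so (2/381)^4 = +1.
Reached (1/381) = 1. Collecting the sign flips along the way, the symbol is +1.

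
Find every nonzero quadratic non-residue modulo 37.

2,5,6,8,13,14,15,17,18,19,20,22,23,24,29,31,32,35

Square k = 1,…,18 (k and 37−k give the same square):
1²=1, 2²=4, 3²=9, 4²=16, 5²=25, 6²=36, 7²≡12, 8²≡27, 9²≡7, 10²≡26, 11²≡10, 12²≡33, 13²≡21, 14²≡11, 15²≡3, 16²≡34, 17²≡30, 18²≡28 (mod 37).
The residues are {1, 3, 4, 7, 9, 10, 11, 12, 16, 21, 25, 26, 27, 28, 30, 33, 34, 36}; the non-residues are the remaining 18 nonzero classes.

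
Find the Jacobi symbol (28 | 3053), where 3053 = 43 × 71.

1

Pull out 2^2: since 3053 ≡ 5 (mod 8), (2/3053) = -1, so (2/3053)^2 = +1.
Reciprocity: 7 ≡ 3 and 3053 ≡ 1 (mod 4), so (7/3053) = +(3053/7).
Reduce top mod 7: now compute (1/7).
Reached (1/7) = 1. Collecting the sign flips along the way, the symbol is +1.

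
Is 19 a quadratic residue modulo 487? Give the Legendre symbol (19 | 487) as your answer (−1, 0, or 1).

1

Reciprocity: 19 ≡ 3 and 487 ≡ 3 (mod 4), so (19/487) = −(487/19).
Reduce top mod 19: now compute (12/19).
Pull out 2^2: since 19 ≡ 3 (mod 8), (2/19) = -1, so (2/19)^2 = +1.
Reciprocity: 3 ≡ 3 and 19 ≡ 3 (mod 4), so (3/19) = −(19/3).
Reduce top mod 3: now compute (1/3).
Reached (1/3) = 1. Collecting the sign flips along the way, the symbol is +1.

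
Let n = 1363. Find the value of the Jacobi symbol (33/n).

-1

Reciprocity: 33 ≡ 1 and 1363 ≡ 3 (mod 4), so (33/1363) = +(1363/33).
Reduce top mod 33: now compute (10/33).
Pull out 2: since 33 ≡ 1 (mod 8), (2/33) = +1.
Reciprocity: 5 ≡ 1 and 33 ≡ 1 (mod 4), so (5/33) = +(33/5).
Reduce top mod 5: now compute (3/5).
Reciprocity: 3 ≡ 3 and 5 ≡ 1 (mod 4), so (3/5) = +(5/3).
Reduce top mod 3: now compute (2/3).
Pull out 2: since 3 ≡ 3 (mod 8), (2/3) = -1.
Reached (1/3) = 1. Collecting the sign flips along the way, the symbol is -1.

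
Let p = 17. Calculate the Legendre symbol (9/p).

Reciprocity: 9 ≡ 1 and 17 ≡ 1 (mod 4), so (9/17) = +(17/9).
Reduce top mod 9: now compute (8/9).
Pull out 2^3: since 9 ≡ 1 (mod 8), (2/9) = +1, so (2/9)^3 = +1.
Reached (1/9) = 1. Collecting the sign flips along the way, the symbol is +1.

1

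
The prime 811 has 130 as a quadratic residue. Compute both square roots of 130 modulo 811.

Since 811 ≡ 3 (mod 4), a square root of 130 is 130^((811+1)/4) = 130^203 mod 811.
Repeated squaring: 130^2≡680, 130^4≡130, 130^8≡680, 130^16≡130, 130^32≡680, 130^64≡130, 130^128≡680 (mod 811).
130^203 = 130^(128+64+8+2+1) ≡ 680 (mod 811).
Check: 680² = 462400 ≡ 130 (mod 811). The two roots are 131 and 680.

131, 680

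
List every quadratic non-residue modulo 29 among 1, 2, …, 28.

2,3,8,10,11,12,14,15,17,18,19,21,26,27

Square k = 1,…,14 (k and 29−k give the same square):
1²=1, 2²=4, 3²=9, 4²=16, 5²=25, 6²≡7, 7²≡20, 8²≡6, 9²≡23, 10²≡13, 11²≡5, 12²≡28, 13²≡24, 14²≡22 (mod 29).
The residues are {1, 4, 5, 6, 7, 9, 13, 16, 20, 22, 23, 24, 25, 28}; the non-residues are the remaining 14 nonzero classes.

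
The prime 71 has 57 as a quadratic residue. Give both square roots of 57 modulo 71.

Since 71 ≡ 3 (mod 4), a square root of 57 is 57^((71+1)/4) = 57^18 mod 71.
Repeated squaring: 57^2≡54, 57^4≡5, 57^8≡25, 57^16≡57 (mod 71).
57^18 = 57^(16+2) ≡ 25 (mod 71).
Check: 25² = 625 ≡ 57 (mod 71). The two roots are 25 and 46.

25, 46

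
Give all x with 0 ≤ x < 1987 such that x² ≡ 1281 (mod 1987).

Since 1987 ≡ 3 (mod 4), a square root of 1281 is 1281^((1987+1)/4) = 1281^497 mod 1987.
Repeated squaring: 1281^2≡1686, 1281^4≡1186, 1281^8≡1787, 1281^16≡260, 1281^32≡42, 1281^64≡1764, 1281^128≡54, 1281^256≡929 (mod 1987).
1281^497 = 1281^(256+128+64+32+16+1) ≡ 1615 (mod 1987).
Check: 1615² = 2608225 ≡ 1281 (mod 1987). The two roots are 372 and 1615.

372, 1615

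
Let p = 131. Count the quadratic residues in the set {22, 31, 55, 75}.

(22/131) = -1 → non-residue.
(31/131) = -1 → non-residue.
(55/131) = +1 → QR.
(75/131) = +1 → QR.
Total quadratic residues among the 4: 2.

2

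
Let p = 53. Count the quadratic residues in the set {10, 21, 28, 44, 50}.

(10/53) = +1 → QR.
(21/53) = -1 → non-residue.
(28/53) = +1 → QR.
(44/53) = +1 → QR.
(50/53) = -1 → non-residue.
Total quadratic residues among the 5: 3.

3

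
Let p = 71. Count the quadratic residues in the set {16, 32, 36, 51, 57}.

(16/71) = +1 → QR.
(32/71) = +1 → QR.
(36/71) = +1 → QR.
(51/71) = -1 → non-residue.
(57/71) = +1 → QR.
Total quadratic residues among the 5: 4.

4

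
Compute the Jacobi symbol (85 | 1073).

-1

Reciprocity: 85 ≡ 1 and 1073 ≡ 1 (mod 4), so (85/1073) = +(1073/85).
Reduce top mod 85: now compute (53/85).
Reciprocity: 53 ≡ 1 and 85 ≡ 1 (mod 4), so (53/85) = +(85/53).
Reduce top mod 53: now compute (32/53).
Pull out 2^5: since 53 ≡ 5 (mod 8), (2/53) = -1, so (2/53)^5 = -1.
Reached (1/53) = 1. Collecting the sign flips along the way, the symbol is -1.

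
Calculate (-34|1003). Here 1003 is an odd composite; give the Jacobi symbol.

0

First reduce: -34 ≡ 969 (mod 1003).
Reciprocity: 969 ≡ 1 and 1003 ≡ 3 (mod 4), so (969/1003) = +(1003/969).
Reduce top mod 969: now compute (34/969).
Pull out 2: since 969 ≡ 1 (mod 8), (2/969) = +1.
Reciprocity: 17 ≡ 1 and 969 ≡ 1 (mod 4), so (17/969) = +(969/17).
Reduce top mod 17: now compute (0/17).
Top reduces to 0: gcd > 1, so the symbol is 0.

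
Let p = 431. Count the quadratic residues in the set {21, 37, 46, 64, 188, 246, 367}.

(21/431) = -1 → non-residue.
(37/431) = -1 → non-residue.
(46/431) = +1 → QR.
(64/431) = +1 → QR.
(188/431) = -1 → non-residue.
(246/431) = +1 → QR.
(367/431) = -1 → non-residue.
Total quadratic residues among the 7: 3.

3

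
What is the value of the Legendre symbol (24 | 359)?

Euler's criterion: (24/359) ≡ 24^179 (mod 359).
24^2 ≡ 217 (mod 359)
24^4 ≡ 60 (mod 359)
24^8 ≡ 10 (mod 359)
24^16 ≡ 100 (mod 359)
24^32 ≡ 307 (mod 359)
24^64 ≡ 191 (mod 359)
24^128 ≡ 222 (mod 359)
24^179 = 24^(128+32+16+2+1) ≡ 1 (mod 359).
Result is 1, so (24/359) = 1.

1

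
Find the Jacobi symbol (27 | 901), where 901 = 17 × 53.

Reciprocity: 27 ≡ 3 and 901 ≡ 1 (mod 4), so (27/901) = +(901/27).
Reduce top mod 27: now compute (10/27).
Pull out 2: since 27 ≡ 3 (mod 8), (2/27) = -1.
Reciprocity: 5 ≡ 1 and 27 ≡ 3 (mod 4), so (5/27) = +(27/5).
Reduce top mod 5: now compute (2/5).
Pull out 2: since 5 ≡ 5 (mod 8), (2/5) = -1.
Reached (1/5) = 1. Collecting the sign flips along the way, the symbol is +1.

1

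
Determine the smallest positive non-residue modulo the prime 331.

2

(2/331) = −1, so 2 is the smallest positive non-residue mod 331.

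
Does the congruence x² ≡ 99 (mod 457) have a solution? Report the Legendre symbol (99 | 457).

Reciprocity: 99 ≡ 3 and 457 ≡ 1 (mod 4), so (99/457) = +(457/99).
Reduce top mod 99: now compute (61/99).
Reciprocity: 61 ≡ 1 and 99 ≡ 3 (mod 4), so (61/99) = +(99/61).
Reduce top mod 61: now compute (38/61).
Pull out 2: since 61 ≡ 5 (mod 8), (2/61) = -1.
Reciprocity: 19 ≡ 3 and 61 ≡ 1 (mod 4), so (19/61) = +(61/19).
Reduce top mod 19: now compute (4/19).
Pull out 2^2: since 19 ≡ 3 (mod 8), (2/19) = -1, so (2/19)^2 = +1.
Reached (1/19) = 1. Collecting the sign flips along the way, the symbol is -1.

-1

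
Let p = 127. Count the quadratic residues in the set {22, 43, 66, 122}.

(22/127) = +1 → QR.
(43/127) = -1 → non-residue.
(66/127) = -1 → non-residue.
(122/127) = +1 → QR.
Total quadratic residues among the 4: 2.

2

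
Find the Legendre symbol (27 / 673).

1

Reciprocity: 27 ≡ 3 and 673 ≡ 1 (mod 4), so (27/673) = +(673/27).
Reduce top mod 27: now compute (25/27).
Reciprocity: 25 ≡ 1 and 27 ≡ 3 (mod 4), so (25/27) = +(27/25).
Reduce top mod 25: now compute (2/25).
Pull out 2: since 25 ≡ 1 (mod 8), (2/25) = +1.
Reached (1/25) = 1. Collecting the sign flips along the way, the symbol is +1.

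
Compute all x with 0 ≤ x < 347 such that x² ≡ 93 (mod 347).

171, 176

Since 347 ≡ 3 (mod 4), a square root of 93 is 93^((347+1)/4) = 93^87 mod 347.
Repeated squaring: 93^2≡321, 93^4≡329, 93^8≡324, 93^16≡182, 93^32≡159, 93^64≡297 (mod 347).
93^87 = 93^(64+16+4+2+1) ≡ 176 (mod 347).
Check: 176² = 30976 ≡ 93 (mod 347). The two roots are 171 and 176.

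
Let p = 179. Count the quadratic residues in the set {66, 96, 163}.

(66/179) = +1 → QR.
(96/179) = -1 → non-residue.
(163/179) = -1 → non-residue.
Total quadratic residues among the 3: 1.

1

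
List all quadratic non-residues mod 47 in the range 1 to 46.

Square k = 1,…,23 (k and 47−k give the same square):
1²=1, 2²=4, 3²=9, 4²=16, 5²=25, 6²=36, 7²≡2, 8²≡17, 9²≡34, 10²≡6, 11²≡27, 12²≡3, 13²≡28, 14²≡8, 15²≡37, 16²≡21, 17²≡7, 18²≡42, 19²≡32, 20²≡24, 21²≡18, 22²≡14, 23²≡12 (mod 47).
The residues are {1, 2, 3, 4, 6, 7, 8, 9, 12, 14, 16, 17, 18, 21, 24, 25, 27, 28, 32, 34, 36, 37, 42}; the non-residues are the remaining 23 nonzero classes.

5 10 11 13 15 19 20 22 23 26 29 30 31 33 35 38 39 40 41 43 44 45 46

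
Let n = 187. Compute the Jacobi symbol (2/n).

-1

Pull out 2: since 187 ≡ 3 (mod 8), (2/187) = -1.
Reached (1/187) = 1. Collecting the sign flips along the way, the symbol is -1.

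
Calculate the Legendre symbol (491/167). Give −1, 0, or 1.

First reduce: 491 ≡ 157 (mod 167).
Reciprocity: 157 ≡ 1 and 167 ≡ 3 (mod 4), so (157/167) = +(167/157).
Reduce top mod 157: now compute (10/157).
Pull out 2: since 157 ≡ 5 (mod 8), (2/157) = -1.
Reciprocity: 5 ≡ 1 and 157 ≡ 1 (mod 4), so (5/157) = +(157/5).
Reduce top mod 5: now compute (2/5).
Pull out 2: since 5 ≡ 5 (mod 8), (2/5) = -1.
Reached (1/5) = 1. Collecting the sign flips along the way, the symbol is +1.

1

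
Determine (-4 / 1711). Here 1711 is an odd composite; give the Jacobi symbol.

-1

First reduce: -4 ≡ 1707 (mod 1711).
Reciprocity: 1707 ≡ 3 and 1711 ≡ 3 (mod 4), so (1707/1711) = −(1711/1707).
Reduce top mod 1707: now compute (4/1707).
Pull out 2^2: since 1707 ≡ 3 (mod 8), (2/1707) = -1, so (2/1707)^2 = +1.
Reached (1/1707) = 1. Collecting the sign flips along the way, the symbol is -1.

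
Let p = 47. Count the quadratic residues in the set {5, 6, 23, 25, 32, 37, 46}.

(5/47) = -1 → non-residue.
(6/47) = +1 → QR.
(23/47) = -1 → non-residue.
(25/47) = +1 → QR.
(32/47) = +1 → QR.
(37/47) = +1 → QR.
(46/47) = -1 → non-residue.
Total quadratic residues among the 7: 4.

4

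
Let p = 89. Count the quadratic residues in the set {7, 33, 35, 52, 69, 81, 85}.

3

(7/89) = -1 → non-residue.
(33/89) = -1 → non-residue.
(35/89) = -1 → non-residue.
(52/89) = -1 → non-residue.
(69/89) = +1 → QR.
(81/89) = +1 → QR.
(85/89) = +1 → QR.
Total quadratic residues among the 7: 3.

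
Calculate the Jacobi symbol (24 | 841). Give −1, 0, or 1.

1

Pull out 2^3: since 841 ≡ 1 (mod 8), (2/841) = +1, so (2/841)^3 = +1.
Reciprocity: 3 ≡ 3 and 841 ≡ 1 (mod 4), so (3/841) = +(841/3).
Reduce top mod 3: now compute (1/3).
Reached (1/3) = 1. Collecting the sign flips along the way, the symbol is +1.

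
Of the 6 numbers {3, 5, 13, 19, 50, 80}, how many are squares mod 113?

(3/113) = -1 → non-residue.
(5/113) = -1 → non-residue.
(13/113) = +1 → QR.
(19/113) = -1 → non-residue.
(50/113) = +1 → QR.
(80/113) = -1 → non-residue.
Total quadratic residues among the 6: 2.

2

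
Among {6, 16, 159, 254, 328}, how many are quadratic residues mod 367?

2

(6/367) = -1 → non-residue.
(16/367) = +1 → QR.
(159/367) = -1 → non-residue.
(254/367) = -1 → non-residue.
(328/367) = +1 → QR.
Total quadratic residues among the 5: 2.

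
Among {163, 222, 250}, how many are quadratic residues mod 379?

1

(163/379) = -1 → non-residue.
(222/379) = +1 → QR.
(250/379) = -1 → non-residue.
Total quadratic residues among the 3: 1.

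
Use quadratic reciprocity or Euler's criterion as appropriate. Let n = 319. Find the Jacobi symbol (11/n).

Reciprocity: 11 ≡ 3 and 319 ≡ 3 (mod 4), so (11/319) = −(319/11).
Reduce top mod 11: now compute (0/11).
Top reduces to 0: gcd > 1, so the symbol is 0.

0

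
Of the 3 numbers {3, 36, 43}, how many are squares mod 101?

2

(3/101) = -1 → non-residue.
(36/101) = +1 → QR.
(43/101) = +1 → QR.
Total quadratic residues among the 3: 2.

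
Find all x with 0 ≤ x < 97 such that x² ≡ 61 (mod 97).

97 ≡ 1 (mod 4), so we find a root by search.
Trying successive values, 35² = 1225 ≡ 61 (mod 97). The other root is 97 − 35 = 62.

35, 62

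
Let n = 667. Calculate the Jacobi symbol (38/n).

Pull out 2: since 667 ≡ 3 (mod 8), (2/667) = -1.
Reciprocity: 19 ≡ 3 and 667 ≡ 3 (mod 4), so (19/667) = −(667/19).
Reduce top mod 19: now compute (2/19).
Pull out 2: since 19 ≡ 3 (mod 8), (2/19) = -1.
Reached (1/19) = 1. Collecting the sign flips along the way, the symbol is -1.

-1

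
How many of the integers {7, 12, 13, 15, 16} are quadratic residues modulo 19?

(7/19) = +1 → QR.
(12/19) = -1 → non-residue.
(13/19) = -1 → non-residue.
(15/19) = -1 → non-residue.
(16/19) = +1 → QR.
Total quadratic residues among the 5: 2.

2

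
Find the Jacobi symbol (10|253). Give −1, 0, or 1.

Pull out 2: since 253 ≡ 5 (mod 8), (2/253) = -1.
Reciprocity: 5 ≡ 1 and 253 ≡ 1 (mod 4), so (5/253) = +(253/5).
Reduce top mod 5: now compute (3/5).
Reciprocity: 3 ≡ 3 and 5 ≡ 1 (mod 4), so (3/5) = +(5/3).
Reduce top mod 3: now compute (2/3).
Pull out 2: since 3 ≡ 3 (mod 8), (2/3) = -1.
Reached (1/3) = 1. Collecting the sign flips along the way, the symbol is +1.

1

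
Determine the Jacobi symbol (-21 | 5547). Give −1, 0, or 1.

First reduce: -21 ≡ 5526 (mod 5547).
Pull out 2: since 5547 ≡ 3 (mod 8), (2/5547) = -1.
Reciprocity: 2763 ≡ 3 and 5547 ≡ 3 (mod 4), so (2763/5547) = −(5547/2763).
Reduce top mod 2763: now compute (21/2763).
Reciprocity: 21 ≡ 1 and 2763 ≡ 3 (mod 4), so (21/2763) = +(2763/21).
Reduce top mod 21: now compute (12/21).
Pull out 2^2: since 21 ≡ 5 (mod 8), (2/21) = -1, so (2/21)^2 = +1.
Reciprocity: 3 ≡ 3 and 21 ≡ 1 (mod 4), so (3/21) = +(21/3).
Reduce top mod 3: now compute (0/3).
Top reduces to 0: gcd > 1, so the symbol is 0.

0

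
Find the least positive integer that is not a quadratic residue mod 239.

(2/239) = +1, so 2 is a residue.
(3/239) = +1, so 3 is a residue.
(4/239) = +1, so 4 is a residue.
(5/239) = +1, so 5 is a residue.
(6/239) = +1, so 6 is a residue.
(7/239) = −1, so 7 is the smallest positive non-residue mod 239.

7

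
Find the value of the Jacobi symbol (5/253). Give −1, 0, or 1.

-1

Reciprocity: 5 ≡ 1 and 253 ≡ 1 (mod 4), so (5/253) = +(253/5).
Reduce top mod 5: now compute (3/5).
Reciprocity: 3 ≡ 3 and 5 ≡ 1 (mod 4), so (3/5) = +(5/3).
Reduce top mod 3: now compute (2/3).
Pull out 2: since 3 ≡ 3 (mod 8), (2/3) = -1.
Reached (1/3) = 1. Collecting the sign flips along the way, the symbol is -1.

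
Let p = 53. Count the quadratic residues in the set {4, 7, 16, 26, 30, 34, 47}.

4

(4/53) = +1 → QR.
(7/53) = +1 → QR.
(16/53) = +1 → QR.
(26/53) = -1 → non-residue.
(30/53) = -1 → non-residue.
(34/53) = -1 → non-residue.
(47/53) = +1 → QR.
Total quadratic residues among the 7: 4.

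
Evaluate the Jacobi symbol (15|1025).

0

Reciprocity: 15 ≡ 3 and 1025 ≡ 1 (mod 4), so (15/1025) = +(1025/15).
Reduce top mod 15: now compute (5/15).
Reciprocity: 5 ≡ 1 and 15 ≡ 3 (mod 4), so (5/15) = +(15/5).
Reduce top mod 5: now compute (0/5).
Top reduces to 0: gcd > 1, so the symbol is 0.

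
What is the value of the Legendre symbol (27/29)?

-1

Reciprocity: 27 ≡ 3 and 29 ≡ 1 (mod 4), so (27/29) = +(29/27).
Reduce top mod 27: now compute (2/27).
Pull out 2: since 27 ≡ 3 (mod 8), (2/27) = -1.
Reached (1/27) = 1. Collecting the sign flips along the way, the symbol is -1.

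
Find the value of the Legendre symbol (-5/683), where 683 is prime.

1

Euler's criterion: (-5/683) ≡ 678^341 (mod 683).
678^2 ≡ 25 (mod 683)
678^4 ≡ 625 (mod 683)
678^8 ≡ 632 (mod 683)
678^16 ≡ 552 (mod 683)
678^32 ≡ 86 (mod 683)
678^64 ≡ 566 (mod 683)
678^128 ≡ 29 (mod 683)
678^256 ≡ 158 (mod 683)
678^341 = 678^(256+64+16+4+1) ≡ 1 (mod 683).
Result is 1, so (-5/683) = 1.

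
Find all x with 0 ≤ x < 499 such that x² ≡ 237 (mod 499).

82, 417

Since 499 ≡ 3 (mod 4), a square root of 237 is 237^((499+1)/4) = 237^125 mod 499.
Repeated squaring: 237^2≡281, 237^4≡119, 237^8≡189, 237^16≡292, 237^32≡434, 237^64≡233 (mod 499).
237^125 = 237^(64+32+16+8+4+1) ≡ 82 (mod 499).
Check: 82² = 6724 ≡ 237 (mod 499). The two roots are 82 and 417.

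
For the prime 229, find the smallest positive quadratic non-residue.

2

(2/229) = −1, so 2 is the smallest positive non-residue mod 229.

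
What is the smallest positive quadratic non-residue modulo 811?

2

(2/811) = −1, so 2 is the smallest positive non-residue mod 811.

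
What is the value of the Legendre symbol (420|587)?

-1

Euler's criterion: (420/587) ≡ 420^293 (mod 587).
420^2 ≡ 300 (mod 587)
420^4 ≡ 189 (mod 587)
420^8 ≡ 501 (mod 587)
420^16 ≡ 352 (mod 587)
420^32 ≡ 47 (mod 587)
420^64 ≡ 448 (mod 587)
420^128 ≡ 537 (mod 587)
420^256 ≡ 152 (mod 587)
420^293 = 420^(256+32+4+1) ≡ 586 (mod 587).
Result is 586 ≡ −1, so (420/587) = −1.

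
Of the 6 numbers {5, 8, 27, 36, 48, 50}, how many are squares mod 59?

(5/59) = +1 → QR.
(8/59) = -1 → non-residue.
(27/59) = +1 → QR.
(36/59) = +1 → QR.
(48/59) = +1 → QR.
(50/59) = -1 → non-residue.
Total quadratic residues among the 6: 4.

4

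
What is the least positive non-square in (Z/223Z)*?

(2/223) = +1, so 2 is a residue.
(3/223) = −1, so 3 is the smallest positive non-residue mod 223.

3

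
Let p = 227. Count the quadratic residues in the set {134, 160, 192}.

3

(134/227) = +1 → QR.
(160/227) = +1 → QR.
(192/227) = +1 → QR.
Total quadratic residues among the 3: 3.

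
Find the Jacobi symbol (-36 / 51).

First reduce: -36 ≡ 15 (mod 51).
Reciprocity: 15 ≡ 3 and 51 ≡ 3 (mod 4), so (15/51) = −(51/15).
Reduce top mod 15: now compute (6/15).
Pull out 2: since 15 ≡ 7 (mod 8), (2/15) = +1.
Reciprocity: 3 ≡ 3 and 15 ≡ 3 (mod 4), so (3/15) = −(15/3).
Reduce top mod 3: now compute (0/3).
Top reduces to 0: gcd > 1, so the symbol is 0.

0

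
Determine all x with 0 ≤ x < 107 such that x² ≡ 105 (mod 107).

Since 107 ≡ 3 (mod 4), a square root of 105 is 105^((107+1)/4) = 105^27 mod 107.
Repeated squaring: 105^2≡4, 105^4≡16, 105^8≡42, 105^16≡52 (mod 107).
105^27 = 105^(16+8+2+1) ≡ 76 (mod 107).
Check: 76² = 5776 ≡ 105 (mod 107). The two roots are 31 and 76.

31, 76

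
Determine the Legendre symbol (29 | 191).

-1

Euler's criterion: (29/191) ≡ 29^95 (mod 191).
29^2 ≡ 77 (mod 191)
29^4 ≡ 8 (mod 191)
29^8 ≡ 64 (mod 191)
29^16 ≡ 85 (mod 191)
29^32 ≡ 158 (mod 191)
29^64 ≡ 134 (mod 191)
29^95 = 29^(64+16+8+4+2+1) ≡ 190 (mod 191).
Result is 190 ≡ −1, so (29/191) = −1.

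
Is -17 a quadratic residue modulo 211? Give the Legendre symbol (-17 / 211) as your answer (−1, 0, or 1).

First reduce: -17 ≡ 194 (mod 211).
Pull out 2: since 211 ≡ 3 (mod 8), (2/211) = -1.
Reciprocity: 97 ≡ 1 and 211 ≡ 3 (mod 4), so (97/211) = +(211/97).
Reduce top mod 97: now compute (17/97).
Reciprocity: 17 ≡ 1 and 97 ≡ 1 (mod 4), so (17/97) = +(97/17).
Reduce top mod 17: now compute (12/17).
Pull out 2^2: since 17 ≡ 1 (mod 8), (2/17) = +1, so (2/17)^2 = +1.
Reciprocity: 3 ≡ 3 and 17 ≡ 1 (mod 4), so (3/17) = +(17/3).
Reduce top mod 3: now compute (2/3).
Pull out 2: since 3 ≡ 3 (mod 8), (2/3) = -1.
Reached (1/3) = 1. Collecting the sign flips along the way, the symbol is +1.

1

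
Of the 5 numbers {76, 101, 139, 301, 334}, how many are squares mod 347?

(76/347) = -1 → non-residue.
(101/347) = -1 → non-residue.
(139/347) = -1 → non-residue.
(301/347) = -1 → non-residue.
(334/347) = -1 → non-residue.
Total quadratic residues among the 5: 0.

0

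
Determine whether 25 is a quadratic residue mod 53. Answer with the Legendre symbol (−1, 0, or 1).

1

Reciprocity: 25 ≡ 1 and 53 ≡ 1 (mod 4), so (25/53) = +(53/25).
Reduce top mod 25: now compute (3/25).
Reciprocity: 3 ≡ 3 and 25 ≡ 1 (mod 4), so (3/25) = +(25/3).
Reduce top mod 3: now compute (1/3).
Reached (1/3) = 1. Collecting the sign flips along the way, the symbol is +1.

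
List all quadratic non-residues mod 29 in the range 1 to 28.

2,3,8,10,11,12,14,15,17,18,19,21,26,27

Square k = 1,…,14 (k and 29−k give the same square):
1²=1, 2²=4, 3²=9, 4²=16, 5²=25, 6²≡7, 7²≡20, 8²≡6, 9²≡23, 10²≡13, 11²≡5, 12²≡28, 13²≡24, 14²≡22 (mod 29).
The residues are {1, 4, 5, 6, 7, 9, 13, 16, 20, 22, 23, 24, 25, 28}; the non-residues are the remaining 14 nonzero classes.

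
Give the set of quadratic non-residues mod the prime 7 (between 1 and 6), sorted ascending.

3, 5, 6

Square k = 1,…,3 (k and 7−k give the same square):
1²=1, 2²=4, 3²≡2 (mod 7).
The residues are {1, 2, 4}; the non-residues are the remaining 3 nonzero classes.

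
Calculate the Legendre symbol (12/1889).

-1

Pull out 2^2: since 1889 ≡ 1 (mod 8), (2/1889) = +1, so (2/1889)^2 = +1.
Reciprocity: 3 ≡ 3 and 1889 ≡ 1 (mod 4), so (3/1889) = +(1889/3).
Reduce top mod 3: now compute (2/3).
Pull out 2: since 3 ≡ 3 (mod 8), (2/3) = -1.
Reached (1/3) = 1. Collecting the sign flips along the way, the symbol is -1.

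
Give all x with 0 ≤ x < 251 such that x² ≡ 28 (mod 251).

Since 251 ≡ 3 (mod 4), a square root of 28 is 28^((251+1)/4) = 28^63 mod 251.
Repeated squaring: 28^2≡31, 28^4≡208, 28^8≡92, 28^16≡181, 28^32≡131 (mod 251).
28^63 = 28^(32+16+8+4+2+1) ≡ 84 (mod 251).
Check: 84² = 7056 ≡ 28 (mod 251). The two roots are 84 and 167.

84, 167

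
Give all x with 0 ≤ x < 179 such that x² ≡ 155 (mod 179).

Since 179 ≡ 3 (mod 4), a square root of 155 is 155^((179+1)/4) = 155^45 mod 179.
Repeated squaring: 155^2≡39, 155^4≡89, 155^8≡45, 155^16≡56, 155^32≡93 (mod 179).
155^45 = 155^(32+8+4+1) ≡ 100 (mod 179).
Check: 100² = 10000 ≡ 155 (mod 179). The two roots are 79 and 100.

79, 100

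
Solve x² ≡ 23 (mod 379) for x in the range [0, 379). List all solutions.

Since 379 ≡ 3 (mod 4), a square root of 23 is 23^((379+1)/4) = 23^95 mod 379.
Repeated squaring: 23^2≡150, 23^4≡139, 23^8≡371, 23^16≡64, 23^32≡306, 23^64≡23 (mod 379).
23^95 = 23^(64+16+8+4+2+1) ≡ 306 (mod 379).
Check: 306² = 93636 ≡ 23 (mod 379). The two roots are 73 and 306.

73, 306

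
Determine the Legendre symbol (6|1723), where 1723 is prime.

1

Pull out 2: since 1723 ≡ 3 (mod 8), (2/1723) = -1.
Reciprocity: 3 ≡ 3 and 1723 ≡ 3 (mod 4), so (3/1723) = −(1723/3).
Reduce top mod 3: now compute (1/3).
Reached (1/3) = 1. Collecting the sign flips along the way, the symbol is +1.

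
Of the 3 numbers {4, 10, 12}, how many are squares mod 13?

(4/13) = +1 → QR.
(10/13) = +1 → QR.
(12/13) = +1 → QR.
Total quadratic residues among the 3: 3.

3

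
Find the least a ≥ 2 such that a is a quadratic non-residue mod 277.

2

(2/277) = −1, so 2 is the smallest positive non-residue mod 277.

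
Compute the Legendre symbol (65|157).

Reciprocity: 65 ≡ 1 and 157 ≡ 1 (mod 4), so (65/157) = +(157/65).
Reduce top mod 65: now compute (27/65).
Reciprocity: 27 ≡ 3 and 65 ≡ 1 (mod 4), so (27/65) = +(65/27).
Reduce top mod 27: now compute (11/27).
Reciprocity: 11 ≡ 3 and 27 ≡ 3 (mod 4), so (11/27) = −(27/11).
Reduce top mod 11: now compute (5/11).
Reciprocity: 5 ≡ 1 and 11 ≡ 3 (mod 4), so (5/11) = +(11/5).
Reduce top mod 5: now compute (1/5).
Reached (1/5) = 1. Collecting the sign flips along the way, the symbol is -1.

-1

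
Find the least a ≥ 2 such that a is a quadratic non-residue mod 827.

2

(2/827) = −1, so 2 is the smallest positive non-residue mod 827.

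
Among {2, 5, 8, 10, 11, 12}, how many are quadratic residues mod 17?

(2/17) = +1 → QR.
(5/17) = -1 → non-residue.
(8/17) = +1 → QR.
(10/17) = -1 → non-residue.
(11/17) = -1 → non-residue.
(12/17) = -1 → non-residue.
Total quadratic residues among the 6: 2.

2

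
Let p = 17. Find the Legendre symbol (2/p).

Euler's criterion: (2/17) ≡ 2^8 (mod 17).
2^2 ≡ 4 (mod 17)
2^4 ≡ 16 (mod 17)
2^8 ≡ 1 (mod 17)
2^8 = 2^(8) ≡ 1 (mod 17).
Result is 1, so (2/17) = 1.

1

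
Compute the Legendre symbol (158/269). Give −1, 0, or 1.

Pull out 2: since 269 ≡ 5 (mod 8), (2/269) = -1.
Reciprocity: 79 ≡ 3 and 269 ≡ 1 (mod 4), so (79/269) = +(269/79).
Reduce top mod 79: now compute (32/79).
Pull out 2^5: since 79 ≡ 7 (mod 8), (2/79) = +1, so (2/79)^5 = +1.
Reached (1/79) = 1. Collecting the sign flips along the way, the symbol is -1.

-1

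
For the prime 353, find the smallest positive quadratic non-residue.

(2/353) = +1, so 2 is a residue.
(3/353) = −1, so 3 is the smallest positive non-residue mod 353.

3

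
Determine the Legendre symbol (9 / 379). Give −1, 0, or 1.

Reciprocity: 9 ≡ 1 and 379 ≡ 3 (mod 4), so (9/379) = +(379/9).
Reduce top mod 9: now compute (1/9).
Reached (1/9) = 1. Collecting the sign flips along the way, the symbol is +1.

1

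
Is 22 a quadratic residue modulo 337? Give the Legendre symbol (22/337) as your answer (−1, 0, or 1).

-1

Pull out 2: since 337 ≡ 1 (mod 8), (2/337) = +1.
Reciprocity: 11 ≡ 3 and 337 ≡ 1 (mod 4), so (11/337) = +(337/11).
Reduce top mod 11: now compute (7/11).
Reciprocity: 7 ≡ 3 and 11 ≡ 3 (mod 4), so (7/11) = −(11/7).
Reduce top mod 7: now compute (4/7).
Pull out 2^2: since 7 ≡ 7 (mod 8), (2/7) = +1, so (2/7)^2 = +1.
Reached (1/7) = 1. Collecting the sign flips along the way, the symbol is -1.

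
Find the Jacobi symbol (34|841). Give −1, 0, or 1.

Pull out 2: since 841 ≡ 1 (mod 8), (2/841) = +1.
Reciprocity: 17 ≡ 1 and 841 ≡ 1 (mod 4), so (17/841) = +(841/17).
Reduce top mod 17: now compute (8/17).
Pull out 2^3: since 17 ≡ 1 (mod 8), (2/17) = +1, so (2/17)^3 = +1.
Reached (1/17) = 1. Collecting the sign flips along the way, the symbol is +1.

1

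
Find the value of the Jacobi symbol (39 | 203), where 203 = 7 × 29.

Reciprocity: 39 ≡ 3 and 203 ≡ 3 (mod 4), so (39/203) = −(203/39).
Reduce top mod 39: now compute (8/39).
Pull out 2^3: since 39 ≡ 7 (mod 8), (2/39) = +1, so (2/39)^3 = +1.
Reached (1/39) = 1. Collecting the sign flips along the way, the symbol is -1.

-1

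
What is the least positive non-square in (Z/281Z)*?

3

(2/281) = +1, so 2 is a residue.
(3/281) = −1, so 3 is the smallest positive non-residue mod 281.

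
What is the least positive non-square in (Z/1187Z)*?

2

(2/1187) = −1, so 2 is the smallest positive non-residue mod 1187.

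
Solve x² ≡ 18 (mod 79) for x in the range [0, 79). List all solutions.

27, 52

Since 79 ≡ 3 (mod 4), a square root of 18 is 18^((79+1)/4) = 18^20 mod 79.
Repeated squaring: 18^2≡8, 18^4≡64, 18^8≡67, 18^16≡65 (mod 79).
18^20 = 18^(16+4) ≡ 52 (mod 79).
Check: 52² = 2704 ≡ 18 (mod 79). The two roots are 27 and 52.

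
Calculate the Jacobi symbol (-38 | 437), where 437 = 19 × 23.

0

First reduce: -38 ≡ 399 (mod 437).
Reciprocity: 399 ≡ 3 and 437 ≡ 1 (mod 4), so (399/437) = +(437/399).
Reduce top mod 399: now compute (38/399).
Pull out 2: since 399 ≡ 7 (mod 8), (2/399) = +1.
Reciprocity: 19 ≡ 3 and 399 ≡ 3 (mod 4), so (19/399) = −(399/19).
Reduce top mod 19: now compute (0/19).
Top reduces to 0: gcd > 1, so the symbol is 0.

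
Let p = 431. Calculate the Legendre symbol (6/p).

Pull out 2: since 431 ≡ 7 (mod 8), (2/431) = +1.
Reciprocity: 3 ≡ 3 and 431 ≡ 3 (mod 4), so (3/431) = −(431/3).
Reduce top mod 3: now compute (2/3).
Pull out 2: since 3 ≡ 3 (mod 8), (2/3) = -1.
Reached (1/3) = 1. Collecting the sign flips along the way, the symbol is +1.

1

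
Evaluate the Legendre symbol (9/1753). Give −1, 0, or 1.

1

Reciprocity: 9 ≡ 1 and 1753 ≡ 1 (mod 4), so (9/1753) = +(1753/9).
Reduce top mod 9: now compute (7/9).
Reciprocity: 7 ≡ 3 and 9 ≡ 1 (mod 4), so (7/9) = +(9/7).
Reduce top mod 7: now compute (2/7).
Pull out 2: since 7 ≡ 7 (mod 8), (2/7) = +1.
Reached (1/7) = 1. Collecting the sign flips along the way, the symbol is +1.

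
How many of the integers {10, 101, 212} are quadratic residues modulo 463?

(10/463) = -1 → non-residue.
(101/463) = -1 → non-residue.
(212/463) = -1 → non-residue.
Total quadratic residues among the 3: 0.

0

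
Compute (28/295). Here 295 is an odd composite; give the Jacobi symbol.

-1

Pull out 2^2: since 295 ≡ 7 (mod 8), (2/295) = +1, so (2/295)^2 = +1.
Reciprocity: 7 ≡ 3 and 295 ≡ 3 (mod 4), so (7/295) = −(295/7).
Reduce top mod 7: now compute (1/7).
Reached (1/7) = 1. Collecting the sign flips along the way, the symbol is -1.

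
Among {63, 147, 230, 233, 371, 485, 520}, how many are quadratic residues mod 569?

2

(63/569) = +1 → QR.
(147/569) = -1 → non-residue.
(230/569) = -1 → non-residue.
(233/569) = -1 → non-residue.
(371/569) = -1 → non-residue.
(485/569) = -1 → non-residue.
(520/569) = +1 → QR.
Total quadratic residues among the 7: 2.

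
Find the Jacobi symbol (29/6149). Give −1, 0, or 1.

Reciprocity: 29 ≡ 1 and 6149 ≡ 1 (mod 4), so (29/6149) = +(6149/29).
Reduce top mod 29: now compute (1/29).
Reached (1/29) = 1. Collecting the sign flips along the way, the symbol is +1.

1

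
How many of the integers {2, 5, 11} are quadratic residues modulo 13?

(2/13) = -1 → non-residue.
(5/13) = -1 → non-residue.
(11/13) = -1 → non-residue.
Total quadratic residues among the 3: 0.

0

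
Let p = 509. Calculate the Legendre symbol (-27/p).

First reduce: -27 ≡ 482 (mod 509).
Pull out 2: since 509 ≡ 5 (mod 8), (2/509) = -1.
Reciprocity: 241 ≡ 1 and 509 ≡ 1 (mod 4), so (241/509) = +(509/241).
Reduce top mod 241: now compute (27/241).
Reciprocity: 27 ≡ 3 and 241 ≡ 1 (mod 4), so (27/241) = +(241/27).
Reduce top mod 27: now compute (25/27).
Reciprocity: 25 ≡ 1 and 27 ≡ 3 (mod 4), so (25/27) = +(27/25).
Reduce top mod 25: now compute (2/25).
Pull out 2: since 25 ≡ 1 (mod 8), (2/25) = +1.
Reached (1/25) = 1. Collecting the sign flips along the way, the symbol is -1.

-1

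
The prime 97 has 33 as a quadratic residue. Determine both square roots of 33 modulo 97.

97 ≡ 1 (mod 4), so we find a root by search.
Trying successive values, 18² = 324 ≡ 33 (mod 97). The other root is 97 − 18 = 79.

18, 79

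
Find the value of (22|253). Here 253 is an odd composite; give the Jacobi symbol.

0

Pull out 2: since 253 ≡ 5 (mod 8), (2/253) = -1.
Reciprocity: 11 ≡ 3 and 253 ≡ 1 (mod 4), so (11/253) = +(253/11).
Reduce top mod 11: now compute (0/11).
Top reduces to 0: gcd > 1, so the symbol is 0.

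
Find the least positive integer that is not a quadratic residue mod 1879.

3

(2/1879) = +1, so 2 is a residue.
(3/1879) = −1, so 3 is the smallest positive non-residue mod 1879.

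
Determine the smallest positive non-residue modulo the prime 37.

(2/37) = −1, so 2 is the smallest positive non-residue mod 37.

2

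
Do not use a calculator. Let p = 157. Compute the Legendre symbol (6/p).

Pull out 2: since 157 ≡ 5 (mod 8), (2/157) = -1.
Reciprocity: 3 ≡ 3 and 157 ≡ 1 (mod 4), so (3/157) = +(157/3).
Reduce top mod 3: now compute (1/3).
Reached (1/3) = 1. Collecting the sign flips along the way, the symbol is -1.

-1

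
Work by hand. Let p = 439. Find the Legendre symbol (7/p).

1

Reciprocity: 7 ≡ 3 and 439 ≡ 3 (mod 4), so (7/439) = −(439/7).
Reduce top mod 7: now compute (5/7).
Reciprocity: 5 ≡ 1 and 7 ≡ 3 (mod 4), so (5/7) = +(7/5).
Reduce top mod 5: now compute (2/5).
Pull out 2: since 5 ≡ 5 (mod 8), (2/5) = -1.
Reached (1/5) = 1. Collecting the sign flips along the way, the symbol is +1.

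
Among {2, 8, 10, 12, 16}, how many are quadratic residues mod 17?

(2/17) = +1 → QR.
(8/17) = +1 → QR.
(10/17) = -1 → non-residue.
(12/17) = -1 → non-residue.
(16/17) = +1 → QR.
Total quadratic residues among the 5: 3.

3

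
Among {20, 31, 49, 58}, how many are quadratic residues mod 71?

(20/71) = +1 → QR.
(31/71) = -1 → non-residue.
(49/71) = +1 → QR.
(58/71) = +1 → QR.
Total quadratic residues among the 4: 3.

3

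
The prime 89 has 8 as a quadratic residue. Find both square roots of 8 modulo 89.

39, 50

89 ≡ 1 (mod 4), so we find a root by search.
Trying successive values, 39² = 1521 ≡ 8 (mod 89). The other root is 89 − 39 = 50.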